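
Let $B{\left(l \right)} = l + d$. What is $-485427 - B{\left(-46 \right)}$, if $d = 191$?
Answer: $-485572$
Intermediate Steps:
$B{\left(l \right)} = 191 + l$ ($B{\left(l \right)} = l + 191 = 191 + l$)
$-485427 - B{\left(-46 \right)} = -485427 - \left(191 - 46\right) = -485427 - 145 = -485572$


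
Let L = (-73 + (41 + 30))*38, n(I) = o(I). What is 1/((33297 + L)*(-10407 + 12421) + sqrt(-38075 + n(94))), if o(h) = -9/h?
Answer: 6289266836/420796567390913643 - 11*I*sqrt(2780426)/420796567390913643 ≈ 1.4946e-8 - 4.3589e-14*I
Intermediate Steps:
n(I) = -9/I
L = -76 (L = (-73 + 71)*38 = -2*38 = -76)
1/((33297 + L)*(-10407 + 12421) + sqrt(-38075 + n(94))) = 1/((33297 - 76)*(-10407 + 12421) + sqrt(-38075 - 9/94)) = 1/(33221*2014 + sqrt(-38075 - 9*1/94)) = 1/(66907094 + sqrt(-38075 - 9/94)) = 1/(66907094 + sqrt(-3579059/94)) = 1/(66907094 + 11*I*sqrt(2780426)/94)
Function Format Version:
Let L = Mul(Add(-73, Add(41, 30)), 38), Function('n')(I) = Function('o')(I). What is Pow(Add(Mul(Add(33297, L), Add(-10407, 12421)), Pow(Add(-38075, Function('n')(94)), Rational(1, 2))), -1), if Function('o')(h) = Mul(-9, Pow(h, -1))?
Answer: Add(Rational(6289266836, 420796567390913643), Mul(Rational(-11, 420796567390913643), I, Pow(2780426, Rational(1, 2)))) ≈ Add(1.4946e-8, Mul(-4.3589e-14, I))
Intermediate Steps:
Function('n')(I) = Mul(-9, Pow(I, -1))
L = -76 (L = Mul(Add(-73, 71), 38) = Mul(-2, 38) = -76)
Pow(Add(Mul(Add(33297, L), Add(-10407, 12421)), Pow(Add(-38075, Function('n')(94)), Rational(1, 2))), -1) = Pow(Add(Mul(Add(33297, -76), Add(-10407, 12421)), Pow(Add(-38075, Mul(-9, Pow(94, -1))), Rational(1, 2))), -1) = Pow(Add(Mul(33221, 2014), Pow(Add(-38075, Mul(-9, Rational(1, 94))), Rational(1, 2))), -1) = Pow(Add(66907094, Pow(Add(-38075, Rational(-9, 94)), Rational(1, 2))), -1) = Pow(Add(66907094, Pow(Rational(-3579059, 94), Rational(1, 2))), -1) = Pow(Add(66907094, Mul(Rational(11, 94), I, Pow(2780426, Rational(1, 2)))), -1)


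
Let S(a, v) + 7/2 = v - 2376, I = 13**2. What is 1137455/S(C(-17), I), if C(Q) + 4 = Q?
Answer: -2274910/4421 ≈ -514.57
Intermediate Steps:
C(Q) = -4 + Q
I = 169
S(a, v) = -4759/2 + v (S(a, v) = -7/2 + (v - 2376) = -7/2 + (-2376 + v) = -4759/2 + v)
1137455/S(C(-17), I) = 1137455/(-4759/2 + 169) = 1137455/(-4421/2) = 1137455*(-2/4421) = -2274910/4421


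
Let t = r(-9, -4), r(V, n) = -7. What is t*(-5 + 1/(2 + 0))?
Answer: 63/2 ≈ 31.500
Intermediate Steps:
t = -7
t*(-5 + 1/(2 + 0)) = -7*(-5 + 1/(2 + 0)) = -7*(-5 + 1/2) = -7*(-5 + ½) = -7*(-9/2) = 63/2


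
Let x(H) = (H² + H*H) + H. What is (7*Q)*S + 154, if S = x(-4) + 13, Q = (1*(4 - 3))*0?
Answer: 154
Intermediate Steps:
x(H) = H + 2*H² (x(H) = (H² + H²) + H = 2*H² + H = H + 2*H²)
Q = 0 (Q = (1*1)*0 = 1*0 = 0)
S = 41 (S = -4*(1 + 2*(-4)) + 13 = -4*(1 - 8) + 13 = -4*(-7) + 13 = 28 + 13 = 41)
(7*Q)*S + 154 = (7*0)*41 + 154 = 0*41 + 154 = 0 + 154 = 154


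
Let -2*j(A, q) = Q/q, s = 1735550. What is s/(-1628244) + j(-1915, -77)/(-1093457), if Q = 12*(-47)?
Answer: -73063118327071/68545969781058 ≈ -1.0659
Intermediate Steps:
Q = -564
j(A, q) = 282/q (j(A, q) = -(-282)/q = 282/q)
s/(-1628244) + j(-1915, -77)/(-1093457) = 1735550/(-1628244) + (282/(-77))/(-1093457) = 1735550*(-1/1628244) + (282*(-1/77))*(-1/1093457) = -867775/814122 - 282/77*(-1/1093457) = -867775/814122 + 282/84196189 = -73063118327071/68545969781058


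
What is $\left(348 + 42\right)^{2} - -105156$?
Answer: $257256$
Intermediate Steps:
$\left(348 + 42\right)^{2} - -105156 = 390^{2} + 105156 = 152100 + 105156 = 257256$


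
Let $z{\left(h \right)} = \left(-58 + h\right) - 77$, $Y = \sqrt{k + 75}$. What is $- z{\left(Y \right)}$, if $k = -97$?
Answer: $135 - i \sqrt{22} \approx 135.0 - 4.6904 i$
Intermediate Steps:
$Y = i \sqrt{22}$ ($Y = \sqrt{-97 + 75} = \sqrt{-22} = i \sqrt{22} \approx 4.6904 i$)
$z{\left(h \right)} = -135 + h$
$- z{\left(Y \right)} = - (-135 + i \sqrt{22}) = 135 - i \sqrt{22}$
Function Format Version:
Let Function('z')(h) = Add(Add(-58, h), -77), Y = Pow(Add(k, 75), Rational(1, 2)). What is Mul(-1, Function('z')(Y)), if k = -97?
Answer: Add(135, Mul(-1, I, Pow(22, Rational(1, 2)))) ≈ Add(135.00, Mul(-4.6904, I))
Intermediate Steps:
Y = Mul(I, Pow(22, Rational(1, 2))) (Y = Pow(Add(-97, 75), Rational(1, 2)) = Pow(-22, Rational(1, 2)) = Mul(I, Pow(22, Rational(1, 2))) ≈ Mul(4.6904, I))
Function('z')(h) = Add(-135, h)
Mul(-1, Function('z')(Y)) = Mul(-1, Add(-135, Mul(I, Pow(22, Rational(1, 2))))) = Add(135, Mul(-1, I, Pow(22, Rational(1, 2))))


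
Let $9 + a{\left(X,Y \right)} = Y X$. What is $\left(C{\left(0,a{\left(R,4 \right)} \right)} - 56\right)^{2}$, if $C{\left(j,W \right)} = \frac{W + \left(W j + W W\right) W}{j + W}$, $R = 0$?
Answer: $676$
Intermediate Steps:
$a{\left(X,Y \right)} = -9 + X Y$ ($a{\left(X,Y \right)} = -9 + Y X = -9 + X Y$)
$C{\left(j,W \right)} = \frac{W + W \left(W^{2} + W j\right)}{W + j}$ ($C{\left(j,W \right)} = \frac{W + \left(W j + W^{2}\right) W}{W + j} = \frac{W + \left(W^{2} + W j\right) W}{W + j} = \frac{W + W \left(W^{2} + W j\right)}{W + j}$)
$\left(C{\left(0,a{\left(R,4 \right)} \right)} - 56\right)^{2} = \left(\frac{\left(-9 + 0 \cdot 4\right) \left(1 + \left(-9 + 0 \cdot 4\right)^{2} + \left(-9 + 0 \cdot 4\right) 0\right)}{\left(-9 + 0 \cdot 4\right) + 0} - 56\right)^{2} = \left(\frac{\left(-9 + 0\right) \left(1 + \left(-9 + 0\right)^{2} + \left(-9 + 0\right) 0\right)}{\left(-9 + 0\right) + 0} - 56\right)^{2} = \left(- \frac{9 \left(1 + \left(-9\right)^{2} - 0\right)}{-9 + 0} - 56\right)^{2} = \left(- \frac{9 \left(1 + 81 + 0\right)}{-9} - 56\right)^{2} = \left(\left(-9\right) \left(- \frac{1}{9}\right) 82 - 56\right)^{2} = \left(82 - 56\right)^{2} = 26^{2} = 676$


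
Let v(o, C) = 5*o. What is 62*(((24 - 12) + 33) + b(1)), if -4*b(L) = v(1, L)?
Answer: 5425/2 ≈ 2712.5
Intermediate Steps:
b(L) = -5/4
62*(((24 - 12) + 33) + b(1)) = 62*(((24 - 12) + 33) - 5/4) = 62*((12 + 33) - 5/4) = 62*(45 - 5/4) = 62*(175/4) = 5425/2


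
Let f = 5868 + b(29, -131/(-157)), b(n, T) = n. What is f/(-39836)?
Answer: -5897/39836 ≈ -0.14803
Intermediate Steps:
f = 5897 (f = 5868 + 29 = 5897)
f/(-39836) = 5897/(-39836) = 5897*(-1/39836) = -5897/39836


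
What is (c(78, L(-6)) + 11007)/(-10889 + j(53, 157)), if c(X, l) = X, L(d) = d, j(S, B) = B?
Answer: -11085/10732 ≈ -1.0329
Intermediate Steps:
(c(78, L(-6)) + 11007)/(-10889 + j(53, 157)) = (78 + 11007)/(-10889 + 157) = 11085/(-10732) = 11085*(-1/10732) = -11085/10732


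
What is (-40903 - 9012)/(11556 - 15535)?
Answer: 49915/3979 ≈ 12.545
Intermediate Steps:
(-40903 - 9012)/(11556 - 15535) = -49915/(-3979) = -49915*(-1/3979) = 49915/3979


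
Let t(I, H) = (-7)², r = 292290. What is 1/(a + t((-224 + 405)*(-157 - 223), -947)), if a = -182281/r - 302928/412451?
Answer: 120555302790/5743485030859 ≈ 0.020990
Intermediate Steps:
t(I, H) = 49
a = -163724805851/120555302790 (a = -182281/292290 - 302928/412451 = -163724805851/120555302790 ≈ -1.3581)
1/(a + t((-224 + 405)*(-157 - 223), -947)) = 1/(-163724805851/120555302790 + 49) = 1/(5743485030859/120555302790) = 120555302790/5743485030859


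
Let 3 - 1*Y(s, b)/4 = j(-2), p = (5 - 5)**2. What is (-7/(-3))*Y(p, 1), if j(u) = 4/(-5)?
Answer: 532/15 ≈ 35.467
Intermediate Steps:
p = 0 (p = 0**2 = 0)
j(u) = -4/5 (j(u) = 4*(-1/5) = -4/5)
Y(s, b) = 76/5 (Y(s, b) = 12 - 4*(-4/5) = 12 + 16/5 = 76/5)
(-7/(-3))*Y(p, 1) = (-7/(-3))*(76/5) = -1/3*(-7)*(76/5) = (7/3)*(76/5) = 532/15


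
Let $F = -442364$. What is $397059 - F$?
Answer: $839423$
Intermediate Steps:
$397059 - F = 397059 - -442364 = 397059 + 442364 = 839423$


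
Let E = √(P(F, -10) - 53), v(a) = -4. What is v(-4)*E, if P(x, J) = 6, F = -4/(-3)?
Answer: -4*I*√47 ≈ -27.423*I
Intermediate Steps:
F = 4/3 (F = -4*(-⅓) = 4/3 ≈ 1.3333)
E = I*√47 (E = √(6 - 53) = √(-47) = I*√47 ≈ 6.8557*I)
v(-4)*E = -4*I*√47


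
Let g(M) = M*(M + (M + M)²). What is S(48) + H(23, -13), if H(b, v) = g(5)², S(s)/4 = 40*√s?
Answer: 275625 + 640*√3 ≈ 2.7673e+5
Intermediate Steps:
g(M) = M*(M + 4*M²) (g(M) = M*(M + (2*M)²) = M*(M + 4*M²))
S(s) = 160*√s (S(s) = 4*(40*√s) = 160*√s)
H(b, v) = 275625 (H(b, v) = (5²*(1 + 4*5))² = (25*(1 + 20))² = (25*21)² = 525² = 275625)
S(48) + H(23, -13) = 160*√48 + 275625 = 160*(4*√3) + 275625 = 640*√3 + 275625 = 275625 + 640*√3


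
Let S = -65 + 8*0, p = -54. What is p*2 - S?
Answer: -43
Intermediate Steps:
S = -65 (S = -65 + 0 = -65)
p*2 - S = -54*2 - 1*(-65) = -108 + 65 = -43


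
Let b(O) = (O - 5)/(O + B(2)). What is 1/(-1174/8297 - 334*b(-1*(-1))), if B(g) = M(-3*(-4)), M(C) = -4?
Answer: -24891/11088314 ≈ -0.0022448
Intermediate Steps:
B(g) = -4
b(O) = (-5 + O)/(-4 + O) (b(O) = (O - 5)/(O - 4) = (-5 + O)/(-4 + O))
1/(-1174/8297 - 334*b(-1*(-1))) = 1/(-1174/8297 - 334*(-5 - 1*(-1))/(-4 - 1*(-1))) = 1/(-1174*1/8297 - 334*(-5 + 1)/(-4 + 1)) = 1/(-1174/8297 - 334*(-4)/(-3)) = 1/(-1174/8297 - (-334)*(-4)/3) = 1/(-1174/8297 - 334*4/3) = 1/(-1174/8297 - 1336/3) = 1/(-11088314/24891) = -24891/11088314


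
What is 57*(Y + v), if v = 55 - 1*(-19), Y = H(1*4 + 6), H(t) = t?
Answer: 4788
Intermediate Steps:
Y = 10 (Y = 1*4 + 6 = 4 + 6 = 10)
v = 74 (v = 55 + 19 = 74)
57*(Y + v) = 57*(10 + 74) = 57*84 = 4788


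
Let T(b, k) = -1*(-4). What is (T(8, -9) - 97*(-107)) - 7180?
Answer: 3203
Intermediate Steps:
T(b, k) = 4
(T(8, -9) - 97*(-107)) - 7180 = (4 - 97*(-107)) - 7180 = (4 + 10379) - 7180 = 10383 - 7180 = 3203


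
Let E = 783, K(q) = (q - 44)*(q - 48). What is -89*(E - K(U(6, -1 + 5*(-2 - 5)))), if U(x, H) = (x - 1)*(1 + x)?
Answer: -59274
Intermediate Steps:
U(x, H) = (1 + x)*(-1 + x) (U(x, H) = (-1 + x)*(1 + x) = (1 + x)*(-1 + x))
K(q) = (-48 + q)*(-44 + q) (K(q) = (-44 + q)*(-48 + q) = (-48 + q)*(-44 + q))
-89*(E - K(U(6, -1 + 5*(-2 - 5)))) = -89*(783 - (2112 + (-1 + 6²)² - 92*(-1 + 6²))) = -89*(783 - (2112 + (-1 + 36)² - 92*(-1 + 36))) = -89*(783 - (2112 + 35² - 92*35)) = -89*(783 - (2112 + 1225 - 3220)) = -89*(783 - 1*117) = -89*(783 - 117) = -89*666 = -59274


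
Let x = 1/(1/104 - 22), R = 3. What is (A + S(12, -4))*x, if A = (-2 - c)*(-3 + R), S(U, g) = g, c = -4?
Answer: 416/2287 ≈ 0.18190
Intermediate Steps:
x = -104/2287 (x = 1/(1/104 - 22) = 1/(-2287/104) = -104/2287 ≈ -0.045474)
A = 0 (A = (-2 - 1*(-4))*(-3 + 3) = (-2 + 4)*0 = 2*0 = 0)
(A + S(12, -4))*x = (0 - 4)*(-104/2287) = -4*(-104/2287) = 416/2287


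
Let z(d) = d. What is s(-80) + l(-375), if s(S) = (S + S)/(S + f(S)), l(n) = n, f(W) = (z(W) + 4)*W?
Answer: -28127/75 ≈ -375.03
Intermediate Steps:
f(W) = W*(4 + W) (f(W) = (W + 4)*W = (4 + W)*W = W*(4 + W))
s(S) = 2*S/(S + S*(4 + S)) (s(S) = (S + S)/(S + S*(4 + S)) = (2*S)/(S + S*(4 + S)) = 2*S/(S + S*(4 + S)))
s(-80) + l(-375) = 2/(5 - 80) - 375 = 2/(-75) - 375 = 2*(-1/75) - 375 = -2/75 - 375 = -28127/75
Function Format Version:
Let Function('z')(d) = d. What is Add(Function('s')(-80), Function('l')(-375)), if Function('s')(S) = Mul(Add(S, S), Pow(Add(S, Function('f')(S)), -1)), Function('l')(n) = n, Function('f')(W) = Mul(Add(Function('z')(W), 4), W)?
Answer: Rational(-28127, 75) ≈ -375.03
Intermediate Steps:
Function('f')(W) = Mul(W, Add(4, W)) (Function('f')(W) = Mul(Add(W, 4), W) = Mul(Add(4, W), W) = Mul(W, Add(4, W)))
Function('s')(S) = Mul(2, S, Pow(Add(S, Mul(S, Add(4, S))), -1)) (Function('s')(S) = Mul(Add(S, S), Pow(Add(S, Mul(S, Add(4, S))), -1)) = Mul(Mul(2, S), Pow(Add(S, Mul(S, Add(4, S))), -1)) = Mul(2, S, Pow(Add(S, Mul(S, Add(4, S))), -1)))
Add(Function('s')(-80), Function('l')(-375)) = Add(Mul(2, Pow(Add(5, -80), -1)), -375) = Add(Mul(2, Pow(-75, -1)), -375) = Add(Mul(2, Rational(-1, 75)), -375) = Add(Rational(-2, 75), -375) = Rational(-28127, 75)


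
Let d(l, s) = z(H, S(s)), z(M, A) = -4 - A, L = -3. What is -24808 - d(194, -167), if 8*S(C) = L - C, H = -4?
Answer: -49567/2 ≈ -24784.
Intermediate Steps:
S(C) = -3/8 - C/8 (S(C) = (-3 - C)/8 = -3/8 - C/8)
d(l, s) = -29/8 + s/8 (d(l, s) = -4 - (-3/8 - s/8) = -4 + (3/8 + s/8) = -29/8 + s/8)
-24808 - d(194, -167) = -24808 - (-29/8 + (⅛)*(-167)) = -24808 - (-29/8 - 167/8) = -24808 - 1*(-49/2) = -24808 + 49/2 = -49567/2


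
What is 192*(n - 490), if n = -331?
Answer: -157632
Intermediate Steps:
192*(n - 490) = 192*(-331 - 490) = 192*(-821) = -157632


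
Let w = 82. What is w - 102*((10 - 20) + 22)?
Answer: -1142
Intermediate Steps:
w - 102*((10 - 20) + 22) = 82 - 102*((10 - 20) + 22) = 82 - 102*(-10 + 22) = 82 - 102*12 = 82 - 1224 = -1142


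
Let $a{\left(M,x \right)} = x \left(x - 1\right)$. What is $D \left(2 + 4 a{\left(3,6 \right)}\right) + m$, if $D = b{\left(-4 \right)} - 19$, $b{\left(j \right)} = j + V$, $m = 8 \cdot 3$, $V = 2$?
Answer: $-2538$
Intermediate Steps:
$m = 24$
$a{\left(M,x \right)} = x \left(-1 + x\right)$
$b{\left(j \right)} = 2 + j$ ($b{\left(j \right)} = j + 2 = 2 + j$)
$D = -21$ ($D = \left(2 - 4\right) - 19 = -2 - 19 = -21$)
$D \left(2 + 4 a{\left(3,6 \right)}\right) + m = - 21 \left(2 + 4 \cdot 6 \left(-1 + 6\right)\right) + 24 = - 21 \left(2 + 4 \cdot 6 \cdot 5\right) + 24 = - 21 \left(2 + 4 \cdot 30\right) + 24 = - 21 \left(2 + 120\right) + 24 = \left(-21\right) 122 + 24 = -2562 + 24 = -2538$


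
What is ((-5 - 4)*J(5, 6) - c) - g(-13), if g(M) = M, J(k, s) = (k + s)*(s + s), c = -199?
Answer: -976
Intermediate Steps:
J(k, s) = 2*s*(k + s) (J(k, s) = (k + s)*(2*s) = 2*s*(k + s))
((-5 - 4)*J(5, 6) - c) - g(-13) = ((-5 - 4)*(2*6*(5 + 6)) - 1*(-199)) - 1*(-13) = (-18*6*11 + 199) + 13 = (-9*132 + 199) + 13 = (-1188 + 199) + 13 = -989 + 13 = -976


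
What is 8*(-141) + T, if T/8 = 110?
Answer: -248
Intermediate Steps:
T = 880 (T = 8*110 = 880)
8*(-141) + T = 8*(-141) + 880 = -1128 + 880 = -248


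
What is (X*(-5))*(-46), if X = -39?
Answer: -8970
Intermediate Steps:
(X*(-5))*(-46) = -39*(-5)*(-46) = 195*(-46) = -8970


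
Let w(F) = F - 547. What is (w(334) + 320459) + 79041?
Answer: 399287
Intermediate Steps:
w(F) = -547 + F
(w(334) + 320459) + 79041 = ((-547 + 334) + 320459) + 79041 = (-213 + 320459) + 79041 = 320246 + 79041 = 399287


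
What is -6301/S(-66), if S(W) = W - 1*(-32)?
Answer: 6301/34 ≈ 185.32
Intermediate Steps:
S(W) = 32 + W (S(W) = W + 32 = 32 + W)
-6301/S(-66) = -6301/(32 - 66) = -6301/(-34) = -6301*(-1/34) = 6301/34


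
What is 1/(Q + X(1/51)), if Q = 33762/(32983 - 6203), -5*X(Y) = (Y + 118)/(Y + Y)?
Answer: -1339/804256 ≈ -0.0016649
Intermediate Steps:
X(Y) = -(118 + Y)/(10*Y) (X(Y) = -(Y + 118)/(5*(Y + Y)) = -(118 + Y)/(5*(2*Y)) = -(118 + Y)*1/(2*Y)/5 = -(118 + Y)/(10*Y))
Q = 16881/13390 (Q = 33762/26780 = 33762*(1/26780) = 16881/13390 ≈ 1.2607)
1/(Q + X(1/51)) = 1/(16881/13390 + (-118 - 1/51)/(10*(1/51))) = 1/(16881/13390 + (-118 - 1*1/51)/(10*(1/51))) = 1/(16881/13390 + (⅒)*51*(-118 - 1/51)) = 1/(16881/13390 + (⅒)*51*(-6019/51)) = 1/(16881/13390 - 6019/10) = 1/(-804256/1339) = -1339/804256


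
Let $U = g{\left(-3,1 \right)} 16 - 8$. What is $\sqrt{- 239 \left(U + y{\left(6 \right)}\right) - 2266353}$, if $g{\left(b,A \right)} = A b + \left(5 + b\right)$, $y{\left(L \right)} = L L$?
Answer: $i \sqrt{2269221} \approx 1506.4 i$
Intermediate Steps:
$y{\left(L \right)} = L^{2}$
$g{\left(b,A \right)} = 5 + b + A b$
$U = -24$ ($U = \left(5 - 3 + 1 \left(-3\right)\right) 16 - 8 = \left(5 - 3 - 3\right) 16 - 8 = \left(-1\right) 16 - 8 = -16 - 8 = -24$)
$\sqrt{- 239 \left(U + y{\left(6 \right)}\right) - 2266353} = \sqrt{- 239 \left(-24 + 6^{2}\right) - 2266353} = \sqrt{- 239 \left(-24 + 36\right) - 2266353} = \sqrt{\left(-239\right) 12 - 2266353} = \sqrt{-2868 - 2266353} = \sqrt{-2269221} = i \sqrt{2269221}$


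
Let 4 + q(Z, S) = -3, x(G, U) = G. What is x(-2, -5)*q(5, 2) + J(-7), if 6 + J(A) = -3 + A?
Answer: -2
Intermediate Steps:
q(Z, S) = -7 (q(Z, S) = -4 - 3 = -7)
J(A) = -9 + A (J(A) = -6 + (-3 + A) = -9 + A)
x(-2, -5)*q(5, 2) + J(-7) = -2*(-7) + (-9 - 7) = 14 - 16 = -2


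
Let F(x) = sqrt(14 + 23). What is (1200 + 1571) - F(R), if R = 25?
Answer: 2771 - sqrt(37) ≈ 2764.9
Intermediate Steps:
F(x) = sqrt(37)
(1200 + 1571) - F(R) = (1200 + 1571) - sqrt(37) = 2771 - sqrt(37)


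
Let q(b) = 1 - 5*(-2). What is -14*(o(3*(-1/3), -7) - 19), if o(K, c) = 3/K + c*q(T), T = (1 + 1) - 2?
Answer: 1386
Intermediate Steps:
T = 0 (T = 2 - 2 = 0)
q(b) = 11 (q(b) = 1 + 10 = 11)
o(K, c) = 3/K + 11*c (o(K, c) = 3/K + c*11 = 3/K + 11*c)
-14*(o(3*(-1/3), -7) - 19) = -14*((3/((3*(-1/3))) + 11*(-7)) - 19) = -14*((3/((3*(-1*⅓))) - 77) - 19) = -14*((3/((3*(-⅓))) - 77) - 19) = -14*((3/(-1) - 77) - 19) = -14*((3*(-1) - 77) - 19) = -14*((-3 - 77) - 19) = -14*(-80 - 19) = -14*(-99) = 1386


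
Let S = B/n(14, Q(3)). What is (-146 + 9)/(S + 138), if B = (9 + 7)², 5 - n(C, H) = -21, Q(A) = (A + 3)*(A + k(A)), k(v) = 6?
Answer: -1781/1922 ≈ -0.92664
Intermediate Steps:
Q(A) = (3 + A)*(6 + A) (Q(A) = (A + 3)*(A + 6) = (3 + A)*(6 + A))
n(C, H) = 26 (n(C, H) = 5 - 1*(-21) = 5 + 21 = 26)
B = 256 (B = 16² = 256)
S = 128/13 (S = 256/26 = 256*(1/26) = 128/13 ≈ 9.8462)
(-146 + 9)/(S + 138) = (-146 + 9)/(128/13 + 138) = -137/1922/13 = -137*13/1922 = -1781/1922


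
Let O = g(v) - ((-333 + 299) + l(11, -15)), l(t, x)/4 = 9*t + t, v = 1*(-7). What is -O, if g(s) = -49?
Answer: 455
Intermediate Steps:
v = -7
l(t, x) = 40*t (l(t, x) = 4*(9*t + t) = 4*(10*t) = 40*t)
O = -455 (O = -49 - ((-333 + 299) + 40*11) = -49 - (-34 + 440) = -49 - 1*406 = -49 - 406 = -455)
-O = -1*(-455) = 455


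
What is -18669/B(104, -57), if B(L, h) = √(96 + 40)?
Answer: -18669*√34/68 ≈ -1600.9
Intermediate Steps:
B(L, h) = 2*√34 (B(L, h) = √136 = 2*√34)
-18669/B(104, -57) = -18669*√34/68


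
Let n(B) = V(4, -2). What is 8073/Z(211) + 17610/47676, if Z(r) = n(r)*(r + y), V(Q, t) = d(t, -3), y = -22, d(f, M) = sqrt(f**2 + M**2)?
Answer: 2935/7946 + 23*sqrt(13)/7 ≈ 12.216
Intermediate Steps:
d(f, M) = sqrt(M**2 + f**2)
V(Q, t) = sqrt(9 + t**2) (V(Q, t) = sqrt((-3)**2 + t**2) = sqrt(9 + t**2))
n(B) = sqrt(13) (n(B) = sqrt(9 + (-2)**2) = sqrt(9 + 4) = sqrt(13))
Z(r) = sqrt(13)*(-22 + r) (Z(r) = sqrt(13)*(r - 22) = sqrt(13)*(-22 + r))
8073/Z(211) + 17610/47676 = 8073/((sqrt(13)*(-22 + 211))) + 17610/47676 = 8073/((sqrt(13)*189)) + 17610*(1/47676) = 8073/((189*sqrt(13))) + 2935/7946 = 8073*(sqrt(13)/2457) + 2935/7946 = 23*sqrt(13)/7 + 2935/7946 = 2935/7946 + 23*sqrt(13)/7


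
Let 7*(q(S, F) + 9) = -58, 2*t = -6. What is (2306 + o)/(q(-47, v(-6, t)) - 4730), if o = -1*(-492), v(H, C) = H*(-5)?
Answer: -19586/33231 ≈ -0.58939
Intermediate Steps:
t = -3 (t = (½)*(-6) = -3)
v(H, C) = -5*H
q(S, F) = -121/7 (q(S, F) = -9 + (⅐)*(-58) = -9 - 58/7 = -121/7)
o = 492
(2306 + o)/(q(-47, v(-6, t)) - 4730) = (2306 + 492)/(-121/7 - 4730) = 2798/(-33231/7) = 2798*(-7/33231) = -19586/33231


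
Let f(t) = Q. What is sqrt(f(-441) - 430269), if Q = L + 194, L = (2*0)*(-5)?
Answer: 5*I*sqrt(17203) ≈ 655.8*I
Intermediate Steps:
L = 0 (L = 0*(-5) = 0)
Q = 194 (Q = 0 + 194 = 194)
f(t) = 194
sqrt(f(-441) - 430269) = sqrt(194 - 430269) = sqrt(-430075) = 5*I*sqrt(17203)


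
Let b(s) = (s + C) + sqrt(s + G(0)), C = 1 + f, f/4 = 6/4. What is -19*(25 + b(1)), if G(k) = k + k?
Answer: -646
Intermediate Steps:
G(k) = 2*k
f = 6 (f = 4*(6/4) = 4*(6*(1/4)) = 4*(3/2) = 6)
C = 7 (C = 1 + 6 = 7)
b(s) = 7 + s + sqrt(s) (b(s) = (s + 7) + sqrt(s + 2*0) = (7 + s) + sqrt(s + 0) = (7 + s) + sqrt(s) = 7 + s + sqrt(s))
-19*(25 + b(1)) = -19*(25 + (7 + 1 + sqrt(1))) = -19*(25 + (7 + 1 + 1)) = -19*(25 + 9) = -19*34 = -646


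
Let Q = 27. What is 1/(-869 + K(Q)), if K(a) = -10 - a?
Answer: -1/906 ≈ -0.0011038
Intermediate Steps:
1/(-869 + K(Q)) = 1/(-869 + (-10 - 1*27)) = 1/(-869 + (-10 - 27)) = 1/(-869 - 37) = 1/(-906) = -1/906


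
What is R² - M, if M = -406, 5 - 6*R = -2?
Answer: 14665/36 ≈ 407.36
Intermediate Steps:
R = 7/6 (R = ⅚ - ⅙*(-2) = ⅚ + ⅓ = 7/6 ≈ 1.1667)
R² - M = (7/6)² - 1*(-406) = 49/36 + 406 = 14665/36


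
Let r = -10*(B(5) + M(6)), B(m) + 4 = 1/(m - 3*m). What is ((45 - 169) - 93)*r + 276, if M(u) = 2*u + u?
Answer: 30439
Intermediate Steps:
M(u) = 3*u
B(m) = -4 - 1/(2*m) (B(m) = -4 + 1/(m - 3*m) = -4 + 1/(-2*m) = -4 - 1/(2*m))
r = -139 (r = -10*((-4 - ½/5) + 3*6) = -10*((-4 - ½*⅕) + 18) = -10*((-4 - ⅒) + 18) = -10*(-41/10 + 18) = -10*139/10 = -139)
((45 - 169) - 93)*r + 276 = ((45 - 169) - 93)*(-139) + 276 = (-124 - 93)*(-139) + 276 = -217*(-139) + 276 = 30163 + 276 = 30439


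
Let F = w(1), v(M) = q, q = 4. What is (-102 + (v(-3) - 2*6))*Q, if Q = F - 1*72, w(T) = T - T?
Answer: 7920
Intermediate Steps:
v(M) = 4
w(T) = 0
F = 0
Q = -72 (Q = 0 - 1*72 = 0 - 72 = -72)
(-102 + (v(-3) - 2*6))*Q = (-102 + (4 - 2*6))*(-72) = (-102 + (4 - 12))*(-72) = (-102 - 8)*(-72) = -110*(-72) = 7920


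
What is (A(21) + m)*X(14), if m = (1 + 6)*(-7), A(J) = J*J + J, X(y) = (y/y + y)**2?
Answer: 92925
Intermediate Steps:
X(y) = (1 + y)**2
A(J) = J + J**2 (A(J) = J**2 + J = J + J**2)
m = -49 (m = 7*(-7) = -49)
(A(21) + m)*X(14) = (21*(1 + 21) - 49)*(1 + 14)**2 = (21*22 - 49)*15**2 = (462 - 49)*225 = 413*225 = 92925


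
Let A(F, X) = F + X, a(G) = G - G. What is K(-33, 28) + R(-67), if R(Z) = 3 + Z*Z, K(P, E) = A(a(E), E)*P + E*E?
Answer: 4352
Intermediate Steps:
a(G) = 0
K(P, E) = E² + E*P (K(P, E) = (0 + E)*P + E*E = E*P + E² = E² + E*P)
R(Z) = 3 + Z²
K(-33, 28) + R(-67) = 28*(28 - 33) + (3 + (-67)²) = 28*(-5) + (3 + 4489) = -140 + 4492 = 4352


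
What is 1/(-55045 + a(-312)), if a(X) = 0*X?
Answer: -1/55045 ≈ -1.8167e-5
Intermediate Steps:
a(X) = 0
1/(-55045 + a(-312)) = 1/(-55045 + 0) = 1/(-55045) = -1/55045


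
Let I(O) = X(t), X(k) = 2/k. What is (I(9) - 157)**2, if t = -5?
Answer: 619369/25 ≈ 24775.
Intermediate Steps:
I(O) = -2/5 (I(O) = 2/(-5) = 2*(-1/5) = -2/5)
(I(9) - 157)**2 = (-2/5 - 157)**2 = (-787/5)**2 = 619369/25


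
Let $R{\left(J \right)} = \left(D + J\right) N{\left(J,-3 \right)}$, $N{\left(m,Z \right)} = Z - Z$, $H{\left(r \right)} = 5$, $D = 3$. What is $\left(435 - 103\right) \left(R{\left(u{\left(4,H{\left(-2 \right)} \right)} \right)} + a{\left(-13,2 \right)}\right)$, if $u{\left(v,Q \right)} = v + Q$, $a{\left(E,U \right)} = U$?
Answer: $664$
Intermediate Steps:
$u{\left(v,Q \right)} = Q + v$
$N{\left(m,Z \right)} = 0$
$R{\left(J \right)} = 0$ ($R{\left(J \right)} = \left(3 + J\right) 0 = 0$)
$\left(435 - 103\right) \left(R{\left(u{\left(4,H{\left(-2 \right)} \right)} \right)} + a{\left(-13,2 \right)}\right) = \left(435 - 103\right) \left(0 + 2\right) = 332 \cdot 2 = 664$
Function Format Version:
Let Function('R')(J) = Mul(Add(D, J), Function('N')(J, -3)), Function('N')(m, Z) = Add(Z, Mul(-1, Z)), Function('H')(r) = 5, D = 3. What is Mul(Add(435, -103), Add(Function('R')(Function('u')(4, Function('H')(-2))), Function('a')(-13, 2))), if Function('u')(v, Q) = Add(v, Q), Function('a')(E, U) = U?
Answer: 664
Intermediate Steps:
Function('u')(v, Q) = Add(Q, v)
Function('N')(m, Z) = 0
Function('R')(J) = 0 (Function('R')(J) = Mul(Add(3, J), 0) = 0)
Mul(Add(435, -103), Add(Function('R')(Function('u')(4, Function('H')(-2))), Function('a')(-13, 2))) = Mul(Add(435, -103), Add(0, 2)) = Mul(332, 2) = 664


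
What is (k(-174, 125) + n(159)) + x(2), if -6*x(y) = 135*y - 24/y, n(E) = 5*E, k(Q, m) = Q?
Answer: 578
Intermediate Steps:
x(y) = 4/y - 45*y/2 (x(y) = -(135*y - 24/y)/6 = -(-24/y + 135*y)/6 = 4/y - 45*y/2)
(k(-174, 125) + n(159)) + x(2) = (-174 + 5*159) + (4/2 - 45/2*2) = (-174 + 795) + (4*(½) - 45) = 621 + (2 - 45) = 621 - 43 = 578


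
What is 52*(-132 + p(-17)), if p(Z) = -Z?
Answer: -5980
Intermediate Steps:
52*(-132 + p(-17)) = 52*(-132 - 1*(-17)) = 52*(-132 + 17) = 52*(-115) = -5980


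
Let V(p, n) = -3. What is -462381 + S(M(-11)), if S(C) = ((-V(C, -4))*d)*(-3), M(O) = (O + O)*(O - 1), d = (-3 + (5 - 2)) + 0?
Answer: -462381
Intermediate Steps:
d = 0 (d = (-3 + 3) + 0 = 0 + 0 = 0)
M(O) = 2*O*(-1 + O) (M(O) = (2*O)*(-1 + O) = 2*O*(-1 + O))
S(C) = 0 (S(C) = (-1*(-3)*0)*(-3) = (3*0)*(-3) = 0*(-3) = 0)
-462381 + S(M(-11)) = -462381 + 0 = -462381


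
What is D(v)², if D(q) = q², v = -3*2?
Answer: 1296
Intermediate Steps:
v = -6
D(v)² = ((-6)²)² = 36² = 1296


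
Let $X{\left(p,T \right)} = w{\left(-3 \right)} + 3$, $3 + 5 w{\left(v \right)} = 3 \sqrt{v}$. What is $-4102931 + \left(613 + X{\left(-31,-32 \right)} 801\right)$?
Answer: $- \frac{20501978}{5} + \frac{2403 i \sqrt{3}}{5} \approx -4.1004 \cdot 10^{6} + 832.42 i$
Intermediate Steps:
$w{\left(v \right)} = - \frac{3}{5} + \frac{3 \sqrt{v}}{5}$
$X{\left(p,T \right)} = \frac{12}{5} + \frac{3 i \sqrt{3}}{5}$ ($X{\left(p,T \right)} = \left(- \frac{3}{5} + \frac{3 \sqrt{-3}}{5}\right) + 3 = \left(- \frac{3}{5} + \frac{3 i \sqrt{3}}{5}\right) + 3 = \frac{12}{5} + \frac{3 i \sqrt{3}}{5}$)
$-4102931 + \left(613 + X{\left(-31,-32 \right)} 801\right) = -4102931 + \left(613 + \left(\frac{12}{5} + \frac{3 i \sqrt{3}}{5}\right) 801\right) = -4102931 + \left(613 + \left(\frac{9612}{5} + \frac{2403 i \sqrt{3}}{5}\right)\right) = -4102931 + \left(\frac{12677}{5} + \frac{2403 i \sqrt{3}}{5}\right) = - \frac{20501978}{5} + \frac{2403 i \sqrt{3}}{5}$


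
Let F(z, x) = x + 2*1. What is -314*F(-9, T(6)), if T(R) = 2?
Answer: -1256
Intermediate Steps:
F(z, x) = 2 + x (F(z, x) = x + 2 = 2 + x)
-314*F(-9, T(6)) = -314*(2 + 2) = -314*4 = -1256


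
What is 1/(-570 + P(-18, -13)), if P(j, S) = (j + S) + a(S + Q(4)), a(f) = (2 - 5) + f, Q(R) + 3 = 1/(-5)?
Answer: -5/3101 ≈ -0.0016124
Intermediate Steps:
Q(R) = -16/5 (Q(R) = -3 + 1/(-5) = -3 - ⅕ = -16/5)
a(f) = -3 + f
P(j, S) = -31/5 + j + 2*S (P(j, S) = (j + S) + (-3 + (S - 16/5)) = (S + j) + (-3 + (-16/5 + S)) = (S + j) + (-31/5 + S) = -31/5 + j + 2*S)
1/(-570 + P(-18, -13)) = 1/(-570 + (-31/5 - 18 + 2*(-13))) = 1/(-570 + (-31/5 - 18 - 26)) = 1/(-570 - 251/5) = 1/(-3101/5) = -5/3101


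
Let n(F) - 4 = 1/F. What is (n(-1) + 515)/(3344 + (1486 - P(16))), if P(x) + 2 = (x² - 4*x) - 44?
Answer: 259/2342 ≈ 0.11059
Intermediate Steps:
n(F) = 4 + 1/F
P(x) = -46 + x² - 4*x (P(x) = -2 + ((x² - 4*x) - 44) = -2 + (-44 + x² - 4*x) = -46 + x² - 4*x)
(n(-1) + 515)/(3344 + (1486 - P(16))) = ((4 + 1/(-1)) + 515)/(3344 + (1486 - (-46 + 16² - 4*16))) = ((4 - 1) + 515)/(3344 + (1486 - (-46 + 256 - 64))) = (3 + 515)/(3344 + (1486 - 1*146)) = 518/(3344 + (1486 - 146)) = 518/(3344 + 1340) = 518/4684 = 518*(1/4684) = 259/2342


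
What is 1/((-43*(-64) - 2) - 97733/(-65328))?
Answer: 65328/179749733 ≈ 0.00036344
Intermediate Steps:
1/((-43*(-64) - 2) - 97733/(-65328)) = 1/((2752 - 2) - 97733*(-1/65328)) = 1/(2750 + 97733/65328) = 1/(179749733/65328) = 65328/179749733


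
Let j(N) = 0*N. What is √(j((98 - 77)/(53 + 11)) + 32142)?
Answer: √32142 ≈ 179.28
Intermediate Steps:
j(N) = 0
√(j((98 - 77)/(53 + 11)) + 32142) = √(0 + 32142) = √32142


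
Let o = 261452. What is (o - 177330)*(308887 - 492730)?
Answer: -15465240846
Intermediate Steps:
(o - 177330)*(308887 - 492730) = (261452 - 177330)*(308887 - 492730) = 84122*(-183843) = -15465240846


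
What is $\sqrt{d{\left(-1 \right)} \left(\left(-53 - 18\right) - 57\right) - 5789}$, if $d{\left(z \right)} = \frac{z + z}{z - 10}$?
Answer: $\frac{i \sqrt{703285}}{11} \approx 76.238 i$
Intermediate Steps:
$d{\left(z \right)} = \frac{2 z}{-10 + z}$
$\sqrt{d{\left(-1 \right)} \left(\left(-53 - 18\right) - 57\right) - 5789} = \sqrt{2 \left(-1\right) \frac{1}{-10 - 1} \left(\left(-53 - 18\right) - 57\right) - 5789} = \sqrt{2 \left(-1\right) \frac{1}{-11} \left(-71 - 57\right) - 5789} = \sqrt{2 \left(-1\right) \left(- \frac{1}{11}\right) \left(-128\right) - 5789} = \sqrt{\frac{2}{11} \left(-128\right) - 5789} = \sqrt{- \frac{256}{11} - 5789} = \sqrt{- \frac{63935}{11}} = \frac{i \sqrt{703285}}{11}$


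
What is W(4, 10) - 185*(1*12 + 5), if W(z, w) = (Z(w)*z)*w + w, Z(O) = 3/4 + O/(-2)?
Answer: -3305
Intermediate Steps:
Z(O) = 3/4 - O/2 (Z(O) = 3*(1/4) + O*(-1/2) = 3/4 - O/2)
W(z, w) = w + w*z*(3/4 - w/2) (W(z, w) = ((3/4 - w/2)*z)*w + w = (z*(3/4 - w/2))*w + w = w*z*(3/4 - w/2) + w = w + w*z*(3/4 - w/2))
W(4, 10) - 185*(1*12 + 5) = -1/4*10*(-4 + 4*(-3 + 2*10)) - 185*(1*12 + 5) = -1/4*10*(-4 + 4*(-3 + 20)) - 185*(12 + 5) = -1/4*10*(-4 + 4*17) - 185*17 = -1/4*10*(-4 + 68) - 3145 = -1/4*10*64 - 3145 = -160 - 3145 = -3305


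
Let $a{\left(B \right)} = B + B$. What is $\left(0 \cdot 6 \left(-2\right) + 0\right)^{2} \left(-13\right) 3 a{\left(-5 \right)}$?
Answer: $0$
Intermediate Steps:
$a{\left(B \right)} = 2 B$
$\left(0 \cdot 6 \left(-2\right) + 0\right)^{2} \left(-13\right) 3 a{\left(-5 \right)} = \left(0 \cdot 6 \left(-2\right) + 0\right)^{2} \left(-13\right) 3 \cdot 2 \left(-5\right) = \left(0 \left(-2\right) + 0\right)^{2} \left(-13\right) 3 \left(-10\right) = \left(0 + 0\right)^{2} \left(-13\right) \left(-30\right) = 0^{2} \left(-13\right) \left(-30\right) = 0 \left(-13\right) \left(-30\right) = 0 \left(-30\right) = 0$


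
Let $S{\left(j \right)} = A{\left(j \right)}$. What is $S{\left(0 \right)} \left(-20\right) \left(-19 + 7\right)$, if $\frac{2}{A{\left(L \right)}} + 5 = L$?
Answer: $-96$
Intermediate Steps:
$A{\left(L \right)} = \frac{2}{-5 + L}$
$S{\left(j \right)} = \frac{2}{-5 + j}$
$S{\left(0 \right)} \left(-20\right) \left(-19 + 7\right) = \frac{2}{-5 + 0} \left(-20\right) \left(-19 + 7\right) = \frac{2}{-5} \left(-20\right) \left(-12\right) = 2 \left(- \frac{1}{5}\right) \left(-20\right) \left(-12\right) = \left(- \frac{2}{5}\right) \left(-20\right) \left(-12\right) = 8 \left(-12\right) = -96$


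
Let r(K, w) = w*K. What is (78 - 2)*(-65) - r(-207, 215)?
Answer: 39565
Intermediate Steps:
r(K, w) = K*w
(78 - 2)*(-65) - r(-207, 215) = (78 - 2)*(-65) - (-207)*215 = 76*(-65) - 1*(-44505) = -4940 + 44505 = 39565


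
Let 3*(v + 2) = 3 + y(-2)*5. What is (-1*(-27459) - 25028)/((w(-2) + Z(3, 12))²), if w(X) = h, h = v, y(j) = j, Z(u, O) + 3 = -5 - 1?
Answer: 21879/1600 ≈ 13.674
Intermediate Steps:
Z(u, O) = -9 (Z(u, O) = -3 + (-5 - 1) = -3 - 6 = -9)
v = -13/3 (v = -2 + (3 - 2*5)/3 = -2 + (3 - 10)/3 = -2 + (⅓)*(-7) = -2 - 7/3 = -13/3 ≈ -4.3333)
h = -13/3 ≈ -4.3333
w(X) = -13/3
(-1*(-27459) - 25028)/((w(-2) + Z(3, 12))²) = (-1*(-27459) - 25028)/((-13/3 - 9)²) = (27459 - 25028)/((-40/3)²) = 2431/(1600/9) = 2431*(9/1600) = 21879/1600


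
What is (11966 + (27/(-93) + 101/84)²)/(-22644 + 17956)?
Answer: -81144884881/31788465408 ≈ -2.5527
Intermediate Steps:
(11966 + (27/(-93) + 101/84)²)/(-22644 + 17956) = (11966 + (27*(-1/93) + 101*(1/84))²)/(-4688) = (11966 + (-9/31 + 101/84)²)*(-1/4688) = (11966 + (2375/2604)²)*(-1/4688) = (11966 + 5640625/6780816)*(-1/4688) = (81144884881/6780816)*(-1/4688) = -81144884881/31788465408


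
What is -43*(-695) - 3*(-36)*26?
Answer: 32693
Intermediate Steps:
-43*(-695) - 3*(-36)*26 = 29885 - (-108)*26 = 29885 - 1*(-2808) = 29885 + 2808 = 32693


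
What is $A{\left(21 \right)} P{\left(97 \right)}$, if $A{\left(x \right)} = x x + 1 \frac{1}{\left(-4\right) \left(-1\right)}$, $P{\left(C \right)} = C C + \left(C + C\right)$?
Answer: $\frac{16949295}{4} \approx 4.2373 \cdot 10^{6}$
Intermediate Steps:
$P{\left(C \right)} = C^{2} + 2 C$
$A{\left(x \right)} = \frac{1}{4} + x^{2}$ ($A{\left(x \right)} = x^{2} + 1 \cdot \frac{1}{4} = x^{2} + \frac{1}{4} = \frac{1}{4} + x^{2}$)
$A{\left(21 \right)} P{\left(97 \right)} = \left(\frac{1}{4} + 21^{2}\right) 97 \left(2 + 97\right) = \left(\frac{1}{4} + 441\right) 97 \cdot 99 = \frac{1765}{4} \cdot 9603 = \frac{16949295}{4}$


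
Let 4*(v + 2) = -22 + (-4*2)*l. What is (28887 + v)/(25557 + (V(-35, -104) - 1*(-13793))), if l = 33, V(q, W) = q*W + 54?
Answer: 19209/28696 ≈ 0.66940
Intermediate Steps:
V(q, W) = 54 + W*q (V(q, W) = W*q + 54 = 54 + W*q)
v = -147/2 (v = -2 + (-22 - 4*2*33)/4 = -2 + (-22 - 8*33)/4 = -2 + (-22 - 264)/4 = -2 + (1/4)*(-286) = -2 - 143/2 = -147/2 ≈ -73.500)
(28887 + v)/(25557 + (V(-35, -104) - 1*(-13793))) = (28887 - 147/2)/(25557 + ((54 - 104*(-35)) - 1*(-13793))) = 57627/(2*(25557 + ((54 + 3640) + 13793))) = 57627/(2*(25557 + (3694 + 13793))) = 57627/(2*(25557 + 17487)) = (57627/2)/43044 = (57627/2)*(1/43044) = 19209/28696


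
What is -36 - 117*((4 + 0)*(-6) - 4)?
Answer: 3240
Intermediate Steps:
-36 - 117*((4 + 0)*(-6) - 4) = -36 - 117*(4*(-6) - 4) = -36 - 117*(-24 - 4) = -36 - 117*(-28) = -36 + 3276 = 3240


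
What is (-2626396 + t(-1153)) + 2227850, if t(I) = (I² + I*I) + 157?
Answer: 2260429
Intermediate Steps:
t(I) = 157 + 2*I² (t(I) = (I² + I²) + 157 = 2*I² + 157 = 157 + 2*I²)
(-2626396 + t(-1153)) + 2227850 = (-2626396 + (157 + 2*(-1153)²)) + 2227850 = (-2626396 + (157 + 2*1329409)) + 2227850 = (-2626396 + (157 + 2658818)) + 2227850 = (-2626396 + 2658975) + 2227850 = 32579 + 2227850 = 2260429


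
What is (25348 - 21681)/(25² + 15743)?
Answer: 3667/16368 ≈ 0.22403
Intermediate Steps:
(25348 - 21681)/(25² + 15743) = 3667/(625 + 15743) = 3667/16368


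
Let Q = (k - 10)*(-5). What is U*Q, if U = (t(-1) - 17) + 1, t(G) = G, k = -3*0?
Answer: -850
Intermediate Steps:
k = 0
Q = 50 (Q = (0 - 10)*(-5) = -10*(-5) = 50)
U = -17 (U = (-1 - 17) + 1 = -18 + 1 = -17)
U*Q = -17*50 = -850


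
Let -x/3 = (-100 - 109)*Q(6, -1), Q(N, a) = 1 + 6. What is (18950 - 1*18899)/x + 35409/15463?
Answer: 7438034/3231767 ≈ 2.3015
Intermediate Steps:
Q(N, a) = 7
x = 4389 (x = -3*(-100 - 109)*7 = -(-627)*7 = -3*(-1463) = 4389)
(18950 - 1*18899)/x + 35409/15463 = (18950 - 1*18899)/4389 + 35409/15463 = (18950 - 18899)*(1/4389) + 35409*(1/15463) = 51*(1/4389) + 35409/15463 = 17/1463 + 35409/15463 = 7438034/3231767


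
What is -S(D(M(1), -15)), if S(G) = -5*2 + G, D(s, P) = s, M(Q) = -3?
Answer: 13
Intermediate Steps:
S(G) = -10 + G
-S(D(M(1), -15)) = -(-10 - 3) = -1*(-13) = 13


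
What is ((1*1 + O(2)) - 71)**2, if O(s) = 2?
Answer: 4624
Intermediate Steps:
((1*1 + O(2)) - 71)**2 = ((1*1 + 2) - 71)**2 = ((1 + 2) - 71)**2 = (3 - 71)**2 = (-68)**2 = 4624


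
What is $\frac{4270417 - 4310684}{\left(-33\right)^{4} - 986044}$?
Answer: $- \frac{40267}{199877} \approx -0.20146$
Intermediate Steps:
$\frac{4270417 - 4310684}{\left(-33\right)^{4} - 986044} = - \frac{40267}{1185921 - 986044} = - \frac{40267}{199877}$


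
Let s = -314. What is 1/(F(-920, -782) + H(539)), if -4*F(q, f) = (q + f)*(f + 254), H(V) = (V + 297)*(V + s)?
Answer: -1/36564 ≈ -2.7349e-5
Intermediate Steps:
H(V) = (-314 + V)*(297 + V) (H(V) = (V + 297)*(V - 314) = (297 + V)*(-314 + V) = (-314 + V)*(297 + V))
F(q, f) = -(254 + f)*(f + q)/4 (F(q, f) = -(q + f)*(f + 254)/4 = -(f + q)*(254 + f)/4 = -(254 + f)*(f + q)/4)
1/(F(-920, -782) + H(539)) = 1/((-127/2*(-782) - 127/2*(-920) - 1/4*(-782)**2 - 1/4*(-782)*(-920)) + (-93258 + 539**2 - 17*539)) = 1/((49657 + 58420 - 1/4*611524 - 179860) + (-93258 + 290521 - 9163)) = 1/((49657 + 58420 - 152881 - 179860) + 188100) = 1/(-224664 + 188100) = 1/(-36564) = -1/36564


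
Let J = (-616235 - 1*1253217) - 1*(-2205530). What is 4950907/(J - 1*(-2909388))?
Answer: 4950907/3245466 ≈ 1.5255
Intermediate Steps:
J = 336078 (J = (-616235 - 1253217) + 2205530 = -1869452 + 2205530 = 336078)
4950907/(J - 1*(-2909388)) = 4950907/(336078 - 1*(-2909388)) = 4950907/(336078 + 2909388) = 4950907/3245466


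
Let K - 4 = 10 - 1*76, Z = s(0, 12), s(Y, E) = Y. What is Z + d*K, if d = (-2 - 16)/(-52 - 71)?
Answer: -372/41 ≈ -9.0732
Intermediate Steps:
Z = 0
K = -62 (K = 4 + (10 - 1*76) = 4 + (10 - 76) = 4 - 66 = -62)
d = 6/41 (d = -18/(-123) = -18*(-1/123) = 6/41 ≈ 0.14634)
Z + d*K = 0 + (6/41)*(-62) = 0 - 372/41 = -372/41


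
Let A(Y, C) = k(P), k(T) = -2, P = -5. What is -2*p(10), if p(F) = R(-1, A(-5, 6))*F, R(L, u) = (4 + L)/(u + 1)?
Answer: 60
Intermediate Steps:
A(Y, C) = -2
R(L, u) = (4 + L)/(1 + u)
p(F) = -3*F (p(F) = ((4 - 1)/(1 - 2))*F = (3/(-1))*F = (-1*3)*F = -3*F)
-2*p(10) = -(-6)*10 = -2*(-30) = 60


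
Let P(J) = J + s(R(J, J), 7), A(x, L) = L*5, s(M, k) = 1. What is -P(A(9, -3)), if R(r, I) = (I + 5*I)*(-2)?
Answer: 14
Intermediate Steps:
R(r, I) = -12*I (R(r, I) = (6*I)*(-2) = -12*I)
A(x, L) = 5*L
P(J) = 1 + J (P(J) = J + 1 = 1 + J)
-P(A(9, -3)) = -(1 + 5*(-3)) = -(1 - 15) = -1*(-14) = 14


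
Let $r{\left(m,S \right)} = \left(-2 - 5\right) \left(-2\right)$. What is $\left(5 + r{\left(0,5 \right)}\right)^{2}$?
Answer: $361$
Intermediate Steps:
$r{\left(m,S \right)} = 14$ ($r{\left(m,S \right)} = \left(-7\right) \left(-2\right) = 14$)
$\left(5 + r{\left(0,5 \right)}\right)^{2} = \left(5 + 14\right)^{2} = 19^{2} = 361$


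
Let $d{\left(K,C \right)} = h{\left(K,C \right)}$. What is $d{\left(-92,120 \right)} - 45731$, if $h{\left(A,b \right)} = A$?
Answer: $-45823$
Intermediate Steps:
$d{\left(K,C \right)} = K$
$d{\left(-92,120 \right)} - 45731 = -92 - 45731 = -45823$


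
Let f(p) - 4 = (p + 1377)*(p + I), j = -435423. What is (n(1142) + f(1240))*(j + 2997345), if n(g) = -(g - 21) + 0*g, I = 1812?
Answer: 20459424548574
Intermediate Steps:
n(g) = 21 - g (n(g) = -(-21 + g) + 0 = (21 - g) + 0 = 21 - g)
f(p) = 4 + (1377 + p)*(1812 + p) (f(p) = 4 + (p + 1377)*(p + 1812) = 4 + (1377 + p)*(1812 + p))
(n(1142) + f(1240))*(j + 2997345) = ((21 - 1*1142) + (2495128 + 1240**2 + 3189*1240))*(-435423 + 2997345) = ((21 - 1142) + (2495128 + 1537600 + 3954360))*2561922 = (-1121 + 7987088)*2561922 = 7985967*2561922 = 20459424548574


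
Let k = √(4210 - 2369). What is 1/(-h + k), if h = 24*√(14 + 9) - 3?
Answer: 1/(3 + √1841 - 24*√23) ≈ -0.014452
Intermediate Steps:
h = -3 + 24*√23 (h = 24*√23 - 3 = -3 + 24*√23 ≈ 112.10)
k = √1841 ≈ 42.907
1/(-h + k) = 1/(-(-3 + 24*√23) + √1841) = 1/((3 - 24*√23) + √1841) = 1/(3 + √1841 - 24*√23)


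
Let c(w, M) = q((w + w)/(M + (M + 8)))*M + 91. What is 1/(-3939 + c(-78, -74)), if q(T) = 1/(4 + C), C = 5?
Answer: -9/34706 ≈ -0.00025932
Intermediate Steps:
q(T) = ⅑ (q(T) = 1/(4 + 5) = 1/9 = ⅑)
c(w, M) = 91 + M/9 (c(w, M) = M/9 + 91 = 91 + M/9)
1/(-3939 + c(-78, -74)) = 1/(-3939 + (91 + (⅑)*(-74))) = 1/(-3939 + (91 - 74/9)) = 1/(-3939 + 745/9) = 1/(-34706/9) = -9/34706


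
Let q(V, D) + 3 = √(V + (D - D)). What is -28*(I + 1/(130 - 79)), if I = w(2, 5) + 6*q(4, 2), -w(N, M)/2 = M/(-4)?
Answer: 4970/51 ≈ 97.451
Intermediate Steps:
w(N, M) = M/2 (w(N, M) = -2*M/(-4) = -2*M*(-1)/4 = -(-1)*M/2 = M/2)
q(V, D) = -3 + √V (q(V, D) = -3 + √(V + (D - D)) = -3 + √(V + 0) = -3 + √V)
I = -7/2 (I = (½)*5 + 6*(-3 + √4) = 5/2 + 6*(-3 + 2) = 5/2 + 6*(-1) = 5/2 - 6 = -7/2 ≈ -3.5000)
-28*(I + 1/(130 - 79)) = -28*(-7/2 + 1/(130 - 79)) = -28*(-7/2 + 1/51) = -28*(-355/102) = 4970/51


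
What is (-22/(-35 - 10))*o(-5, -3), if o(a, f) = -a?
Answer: 22/9 ≈ 2.4444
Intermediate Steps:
(-22/(-35 - 10))*o(-5, -3) = (-22/(-35 - 10))*(-1*(-5)) = -22/(-45)*5 = -22*(-1/45)*5 = (22/45)*5 = 22/9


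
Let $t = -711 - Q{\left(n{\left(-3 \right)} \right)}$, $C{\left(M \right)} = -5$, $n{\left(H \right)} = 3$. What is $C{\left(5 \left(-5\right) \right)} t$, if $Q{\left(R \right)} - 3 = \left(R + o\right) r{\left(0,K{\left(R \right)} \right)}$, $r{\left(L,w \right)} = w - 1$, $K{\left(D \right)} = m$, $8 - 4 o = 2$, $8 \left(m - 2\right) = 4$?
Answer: $\frac{14415}{4} \approx 3603.8$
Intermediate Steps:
$m = \frac{5}{2}$ ($m = 2 + \frac{1}{8} \cdot 4 = 2 + \frac{1}{2} = \frac{5}{2} \approx 2.5$)
$o = \frac{3}{2}$ ($o = 2 - \frac{1}{2} = \frac{3}{2} \approx 1.5$)
$K{\left(D \right)} = \frac{5}{2}$
$r{\left(L,w \right)} = -1 + w$ ($r{\left(L,w \right)} = w - 1 = -1 + w$)
$Q{\left(R \right)} = \frac{21}{4} + \frac{3 R}{2}$ ($Q{\left(R \right)} = 3 + \left(R + \frac{3}{2}\right) \left(-1 + \frac{5}{2}\right) = 3 + \left(\frac{3}{2} + R\right) \frac{3}{2} = 3 + \left(\frac{9}{4} + \frac{3 R}{2}\right) = \frac{21}{4} + \frac{3 R}{2}$)
$t = - \frac{2883}{4}$ ($t = -711 - \left(\frac{21}{4} + \frac{3}{2} \cdot 3\right) = -711 - \left(\frac{21}{4} + \frac{9}{2}\right) = -711 - \frac{39}{4} = - \frac{2883}{4} \approx -720.75$)
$C{\left(5 \left(-5\right) \right)} t = \left(-5\right) \left(- \frac{2883}{4}\right) = \frac{14415}{4}$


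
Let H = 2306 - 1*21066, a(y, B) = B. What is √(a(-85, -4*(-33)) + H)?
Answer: 2*I*√4657 ≈ 136.48*I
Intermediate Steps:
H = -18760 (H = 2306 - 21066 = -18760)
√(a(-85, -4*(-33)) + H) = √(-4*(-33) - 18760) = √(132 - 18760) = √(-18628) = 2*I*√4657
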